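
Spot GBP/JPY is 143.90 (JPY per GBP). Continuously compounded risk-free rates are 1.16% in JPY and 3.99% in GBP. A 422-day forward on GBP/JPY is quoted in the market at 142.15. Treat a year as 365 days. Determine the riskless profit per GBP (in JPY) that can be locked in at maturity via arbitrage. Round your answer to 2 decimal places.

Fair forward: F* = S·e^(carry·T), with carry = (r_JPY − r_GBP) = 0.0116 − 0.0399 = -0.0283
F* = 143.90 · e^(-0.0283 × 422/365) = 143.90 · e^-0.032719 = 143.90 × 0.967810 = 139.2679
Market 142.15 > fair 139.2679: forward overpriced → cash-and-carry (buy spot, short the forward).
At maturity, profit = |F_mkt − F*| = |142.15 − 139.2679| = 2.88 per GBP (in JPY)

2.88 per GBP (in JPY)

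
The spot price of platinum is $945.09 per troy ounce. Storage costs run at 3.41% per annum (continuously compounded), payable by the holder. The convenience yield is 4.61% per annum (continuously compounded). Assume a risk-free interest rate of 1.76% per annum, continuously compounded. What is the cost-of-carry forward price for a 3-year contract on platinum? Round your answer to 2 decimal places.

$961.10 per troy ounce

Net carry = r + u − y = 0.0176 + 0.0341 − 0.0461 = 0.0056
F = S·e^((r+u−y)T) = 945.09 · e^(0.0056 × 3) = 945.09 · e^0.016800
= 945.09 × 1.016942 = $961.10 per troy ounce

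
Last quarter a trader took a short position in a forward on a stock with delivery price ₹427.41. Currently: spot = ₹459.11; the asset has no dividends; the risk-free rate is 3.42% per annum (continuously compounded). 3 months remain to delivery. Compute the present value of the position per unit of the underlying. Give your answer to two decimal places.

Current fair forward for the remaining 3 months: F = S·e^(r·T), r = 0.0342
F = 459.11 · e^(0.0342 × 3/12) = 459.11 × 1.008587 = 463.0524
Value of long forward = (F − K)·e^(−rT) = (463.0524 − 427.41) · e^(−0.0342·3/12)
= 35.6424 × 0.991486 = 35.34
Short position value = −(long value) = -₹35.34

-₹35.34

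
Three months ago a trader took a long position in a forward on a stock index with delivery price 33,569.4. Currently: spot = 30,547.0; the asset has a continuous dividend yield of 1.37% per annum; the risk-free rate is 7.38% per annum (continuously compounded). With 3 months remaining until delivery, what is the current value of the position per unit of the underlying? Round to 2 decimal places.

-2513.17

Current fair forward for the remaining 3 months: F = S·e^((r − q)·T), (r − q) = 0.0738 − 0.0137 = 0.0601
F = 30547.0 · e^(0.0601 × 3/12) = 30547.0 × 1.01513844 = 31009.4339
Value of long forward = (F − K)·e^(−rT) = (31009.4339 − 33569.4) · e^(−0.0738·3/12)
= -2559.9661 × 0.98171916 = -2513.17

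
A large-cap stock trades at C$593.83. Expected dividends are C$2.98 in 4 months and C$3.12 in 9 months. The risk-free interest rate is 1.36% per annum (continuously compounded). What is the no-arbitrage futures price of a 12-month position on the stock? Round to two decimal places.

PV(dividends) I = 2.98·e^(−0.0136·4/12) + 3.12·e^(−0.0136·9/12)
I = 2.9665 + 3.0883 = 6.0548
F = (S − I)·e^(rT) = (593.83 − 6.0548) · e^(0.0136·12/12)
= 587.7752 · e^0.013600 = 587.7752 × 1.013693 = C$595.82

C$595.82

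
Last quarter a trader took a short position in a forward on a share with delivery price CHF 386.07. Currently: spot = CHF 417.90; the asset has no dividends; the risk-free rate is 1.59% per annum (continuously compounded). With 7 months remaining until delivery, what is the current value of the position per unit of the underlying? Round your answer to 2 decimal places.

-CHF 35.39

Current fair forward for the remaining 7 months: F = S·e^(r·T), r = 0.0159
F = 417.90 · e^(0.0159 × 7/12) = 417.90 × 1.009318 = 421.7940
Value of long forward = (F − K)·e^(−rT) = (421.7940 − 386.07) · e^(−0.0159·7/12)
= 35.7240 × 0.990768 = 35.39
Short position value = −(long value) = -CHF 35.39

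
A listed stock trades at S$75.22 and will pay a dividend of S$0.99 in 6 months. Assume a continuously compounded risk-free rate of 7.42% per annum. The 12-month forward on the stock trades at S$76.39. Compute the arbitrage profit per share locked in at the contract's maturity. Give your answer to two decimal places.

S$3.60 per share

PV(dividends) I = 0.99·e^(−0.0742·6/12) = 0.9539
Fair forward F* = (S − I)·e^(rT) = (75.22 − 0.9539)·e^0.074200 = 74.2661 × 1.077022 = 79.9862
Market S$76.39 < fair 79.9862: forward underpriced → reverse cash-and-carry (short the stock, invest proceeds at r, pay the dividends, go long the forward).
Profit at T = |F_mkt − F*| = |76.39 − 79.9862| = S$3.60 per share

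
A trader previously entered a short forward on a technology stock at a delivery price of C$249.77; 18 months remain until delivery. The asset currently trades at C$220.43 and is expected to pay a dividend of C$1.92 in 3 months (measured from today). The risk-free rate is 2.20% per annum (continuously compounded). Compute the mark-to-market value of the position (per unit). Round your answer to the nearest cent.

C$23.14

PV(remaining dividends) I = 1.92·e^(−0.0220·3/12) = 1.9095
Current forward F = (S − I)·e^(rT) = (220.43 − 1.9095)·e^(0.0220·18/12) = 218.5205 × 1.033551 = 225.8521
Value (long) = (F − K)·e^(−rT) = (225.8521 − 249.77) × 0.967539 = -23.1415
Short position value = −(long value) = C$23.14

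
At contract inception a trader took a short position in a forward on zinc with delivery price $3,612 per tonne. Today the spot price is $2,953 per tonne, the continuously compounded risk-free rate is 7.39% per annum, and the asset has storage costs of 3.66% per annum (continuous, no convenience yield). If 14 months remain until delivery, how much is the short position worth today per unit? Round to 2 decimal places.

Current fair forward for the remaining 14 months: F = S·e^((r + u)·T), (r + u) = 0.0739 + 0.0366 = 0.1105
F = 2953 · e^(0.1105 × 14/12) = 2953 × 1.13759532 = 3359.3190
Value of long forward = (F − K)·e^(−rT) = (3359.3190 − 3612) · e^(−0.0739·14/12)
= -252.6810 × 0.91739544 = -231.81
Short position value = −(long value) = $231.81

$231.81 per tonne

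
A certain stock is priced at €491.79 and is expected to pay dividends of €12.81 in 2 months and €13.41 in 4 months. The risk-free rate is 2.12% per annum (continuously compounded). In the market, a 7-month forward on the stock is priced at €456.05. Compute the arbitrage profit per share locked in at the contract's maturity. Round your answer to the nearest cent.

PV(dividends) I = 12.81·e^(−0.0212·2/12) + 13.41·e^(−0.0212·4/12) = 26.0804
Fair forward F* = (S − I)·e^(rT) = (491.79 − 26.0804)·e^0.012367 = 465.7096 × 1.012444 = 471.5049
Market €456.05 < fair 471.5049: forward underpriced → reverse cash-and-carry (short the stock, invest proceeds at r, pay the dividends, go long the forward).
Profit at T = |F_mkt − F*| = |456.05 − 471.5049| = €15.45 per share

€15.45 per share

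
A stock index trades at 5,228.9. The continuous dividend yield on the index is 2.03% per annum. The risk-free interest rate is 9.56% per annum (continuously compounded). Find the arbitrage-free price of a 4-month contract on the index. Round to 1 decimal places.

F = S·e^((r − q)T) = 5228.9 · e^((0.0956 − 0.0203) × 4/12)
= 5228.9 · e^0.025100 = 5228.9 × 1.025418
F = 5,361.8

5,361.8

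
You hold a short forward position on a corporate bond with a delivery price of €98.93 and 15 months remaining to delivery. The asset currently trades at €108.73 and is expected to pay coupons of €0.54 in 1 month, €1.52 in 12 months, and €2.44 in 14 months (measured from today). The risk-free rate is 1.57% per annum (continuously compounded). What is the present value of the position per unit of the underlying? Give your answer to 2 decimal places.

-€7.29

PV(remaining coupons) I = 0.54·e^(−0.0157·1/12) + 1.52·e^(−0.0157·12/12) + 2.44·e^(−0.0157·14/12) = 4.4313
Current forward F = (S − I)·e^(rT) = (108.73 − 4.4313)·e^(0.0157·15/12) = 104.2987 × 1.019819 = 106.3658
Value (long) = (F − K)·e^(−rT) = (106.3658 − 98.93) × 0.980566 = 7.2913
Short position value = −(long value) = -€7.29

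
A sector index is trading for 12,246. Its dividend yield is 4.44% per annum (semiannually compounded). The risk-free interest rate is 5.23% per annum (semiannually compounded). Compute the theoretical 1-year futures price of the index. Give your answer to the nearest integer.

F = S · (1+r/2)^(2T) / (1+q/2)^(2T)
= 12246 × 1.052984 / 1.044893 = 12246 × 1.007743
F = 12,341

12,341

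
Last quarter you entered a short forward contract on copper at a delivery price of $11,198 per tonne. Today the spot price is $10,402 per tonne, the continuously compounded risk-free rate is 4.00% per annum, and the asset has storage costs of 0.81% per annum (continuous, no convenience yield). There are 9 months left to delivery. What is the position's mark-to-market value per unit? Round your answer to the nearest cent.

Current fair forward for the remaining 9 months: F = S·e^((r + u)·T), (r + u) = 0.0400 + 0.0081 = 0.0481
F = 10402 · e^(0.0481 × 9/12) = 10402 × 1.03673360 = 10784.1029
Value of long forward = (F − K)·e^(−rT) = (10784.1029 − 11198) · e^(−0.0400·9/12)
= -413.8971 × 0.97044553 = -401.66
Short position value = −(long value) = $401.66

$401.66 per tonne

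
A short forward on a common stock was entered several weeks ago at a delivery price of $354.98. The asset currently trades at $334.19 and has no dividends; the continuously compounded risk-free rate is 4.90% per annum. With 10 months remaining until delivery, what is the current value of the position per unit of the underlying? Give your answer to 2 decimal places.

Current fair forward for the remaining 10 months: F = S·e^(r·T), r = 0.0490
F = 334.19 · e^(0.0490 × 10/12) = 334.19 × 1.041678 = 348.1184
Value of long forward = (F − K)·e^(−rT) = (348.1184 − 354.98) · e^(−0.0490·10/12)
= -6.8616 × 0.959989 = -6.59
Short position value = −(long value) = $6.59

$6.59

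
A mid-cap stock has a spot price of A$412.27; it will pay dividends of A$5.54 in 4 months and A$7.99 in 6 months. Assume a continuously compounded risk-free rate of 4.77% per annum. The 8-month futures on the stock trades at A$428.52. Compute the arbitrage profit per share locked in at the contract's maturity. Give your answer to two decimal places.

PV(dividends) I = 5.54·e^(−0.0477·4/12) + 7.99·e^(−0.0477·6/12) = 13.2543
Fair futures F* = (S − I)·e^(rT) = (412.27 − 13.2543)·e^0.031800 = 399.0157 × 1.032311 = 411.9083
Market A$428.52 > fair 411.9083: forward overpriced → cash-and-carry (borrow at r, buy the stock and collect the dividends, short the forward).
Profit at T = |F_mkt − F*| = |428.52 − 411.9083| = A$16.61 per share

A$16.61 per share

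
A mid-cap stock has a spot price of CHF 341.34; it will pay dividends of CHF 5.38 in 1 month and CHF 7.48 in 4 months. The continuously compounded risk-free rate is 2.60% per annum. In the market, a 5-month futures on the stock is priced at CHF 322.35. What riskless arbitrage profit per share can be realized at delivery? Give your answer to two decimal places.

PV(dividends) I = 5.38·e^(−0.0260·1/12) + 7.48·e^(−0.0260·4/12) = 12.7838
Fair futures F* = (S − I)·e^(rT) = (341.34 − 12.7838)·e^0.010833 = 328.5562 × 1.010892 = 332.1348
Market CHF 322.35 < fair 332.1348: forward underpriced → reverse cash-and-carry (short the stock, invest proceeds at r, pay the dividends, go long the forward).
Profit at T = |F_mkt − F*| = |322.35 − 332.1348| = CHF 9.78 per share

CHF 9.78 per share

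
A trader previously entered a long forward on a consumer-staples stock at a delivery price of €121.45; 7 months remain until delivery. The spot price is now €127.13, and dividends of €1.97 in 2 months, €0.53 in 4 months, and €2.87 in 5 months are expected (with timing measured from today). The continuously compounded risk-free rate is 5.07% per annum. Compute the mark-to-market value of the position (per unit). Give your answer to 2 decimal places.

PV(remaining dividends) I = 1.97·e^(−0.0507·2/12) + 0.53·e^(−0.0507·4/12) + 2.87·e^(−0.0507·5/12) = 5.2845
Current forward F = (S − I)·e^(rT) = (127.13 − 5.2845)·e^(0.0507·7/12) = 121.8455 × 1.030017 = 125.5029
Value (long) = (F − K)·e^(−rT) = (125.5029 − 121.45) × 0.970858 = 3.9348
Value = €3.93

€3.93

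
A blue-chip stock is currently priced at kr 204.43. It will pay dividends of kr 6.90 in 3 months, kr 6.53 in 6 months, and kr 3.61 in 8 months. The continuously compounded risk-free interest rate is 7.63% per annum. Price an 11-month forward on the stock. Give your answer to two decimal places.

kr 201.56

PV(dividends) I = 6.90·e^(−0.0763·3/12) + 6.53·e^(−0.0763·6/12) + 3.61·e^(−0.0763·8/12)
I = 6.7696 + 6.2856 + 3.4310 = 16.4862
F = (S − I)·e^(rT) = (204.43 − 16.4862) · e^(0.0763·11/12)
= 187.9438 · e^0.069942 = 187.9438 × 1.072446 = kr 201.56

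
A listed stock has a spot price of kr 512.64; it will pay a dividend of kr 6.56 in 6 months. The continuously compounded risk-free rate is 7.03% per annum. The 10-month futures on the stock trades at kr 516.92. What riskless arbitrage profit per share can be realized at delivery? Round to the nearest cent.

PV(dividends) I = 6.56·e^(−0.0703·6/12) = 6.3334
Fair futures F* = (S − I)·e^(rT) = (512.64 − 6.3334)·e^0.058583 = 506.3066 × 1.060333 = 536.8536
Market kr 516.92 < fair 536.8536: forward underpriced → reverse cash-and-carry (short the stock, invest proceeds at r, pay the dividends, go long the forward).
Profit at T = |F_mkt − F*| = |516.92 − 536.8536| = kr 19.93 per share

kr 19.93 per share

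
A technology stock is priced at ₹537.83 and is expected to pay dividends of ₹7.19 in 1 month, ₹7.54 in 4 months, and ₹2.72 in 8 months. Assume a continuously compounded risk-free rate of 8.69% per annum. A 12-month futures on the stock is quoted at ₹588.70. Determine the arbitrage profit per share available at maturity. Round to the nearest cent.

PV(dividends) I = 7.19·e^(−0.0869·1/12) + 7.54·e^(−0.0869·4/12) + 2.72·e^(−0.0869·8/12) = 17.0297
Fair futures F* = (S − I)·e^(rT) = (537.83 − 17.0297)·e^0.086900 = 520.8003 × 1.090788 = 568.0827
Market ₹588.70 > fair 568.0827: forward overpriced → cash-and-carry (borrow at r, buy the stock and collect the dividends, short the forward).
Profit at T = |F_mkt − F*| = |588.70 − 568.0827| = ₹20.62 per share

₹20.62 per share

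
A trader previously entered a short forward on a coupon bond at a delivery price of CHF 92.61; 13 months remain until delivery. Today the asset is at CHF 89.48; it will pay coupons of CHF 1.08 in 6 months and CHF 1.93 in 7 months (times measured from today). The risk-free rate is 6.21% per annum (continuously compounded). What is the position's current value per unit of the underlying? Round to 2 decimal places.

PV(remaining coupons) I = 1.08·e^(−0.0621·6/12) + 1.93·e^(−0.0621·7/12) = 2.9083
Current forward F = (S − I)·e^(rT) = (89.48 − 2.9083)·e^(0.0621·13/12) = 86.5717 × 1.069590 = 92.5962
Value (long) = (F − K)·e^(−rT) = (92.5962 − 92.61) × 0.934938 = -0.0129
Short position value = −(long value) = CHF 0.01

CHF 0.01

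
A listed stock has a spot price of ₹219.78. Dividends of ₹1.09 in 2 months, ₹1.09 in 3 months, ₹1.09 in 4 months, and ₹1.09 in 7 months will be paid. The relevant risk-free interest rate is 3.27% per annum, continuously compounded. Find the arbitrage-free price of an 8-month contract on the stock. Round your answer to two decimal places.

₹220.22

PV(dividends) I = 1.09·e^(−0.0327·2/12) + 1.09·e^(−0.0327·3/12) + 1.09·e^(−0.0327·4/12) + 1.09·e^(−0.0327·7/12)
I = 1.0841 + 1.0811 + 1.0782 + 1.0694 = 4.3128
F = (S − I)·e^(rT) = (219.78 − 4.3128) · e^(0.0327·8/12)
= 215.4672 · e^0.021800 = 215.4672 × 1.022039 = ₹220.22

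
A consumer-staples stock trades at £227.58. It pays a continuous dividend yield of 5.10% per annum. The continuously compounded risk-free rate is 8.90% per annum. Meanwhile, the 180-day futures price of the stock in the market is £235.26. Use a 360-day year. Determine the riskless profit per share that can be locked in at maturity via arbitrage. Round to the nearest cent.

£3.31 per share

Fair futures: F* = S·e^(carry·T), with carry = (r − q) = 0.0890 − 0.0510 = 0.0380
F* = 227.58 · e^(0.0380 × 180/360) = 227.58 · e^0.019000 = 227.58 × 1.019182 = £231.9454
Market £235.26 > fair £231.9454: forward overpriced → cash-and-carry (buy spot, short the forward).
At maturity, profit = |F_mkt − F*| = |235.26 − 231.9454| = £3.31 per share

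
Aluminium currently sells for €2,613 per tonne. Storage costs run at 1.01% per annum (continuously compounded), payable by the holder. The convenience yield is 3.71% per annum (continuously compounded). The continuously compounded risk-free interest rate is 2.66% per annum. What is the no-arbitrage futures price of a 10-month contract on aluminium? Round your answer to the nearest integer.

€2,612 per tonne

Net carry = r + u − y = 0.0266 + 0.0101 − 0.0371 = -0.0004
F = S·e^((r+u−y)T) = 2613 · e^(-0.0004 × 10/12) = 2613 · e^-0.000333
= 2613 × 0.999667 = €2,612 per tonne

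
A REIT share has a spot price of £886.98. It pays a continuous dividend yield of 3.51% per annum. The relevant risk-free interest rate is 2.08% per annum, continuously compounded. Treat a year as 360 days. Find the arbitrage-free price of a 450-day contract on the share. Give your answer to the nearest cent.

F = S·e^((r − q)T) = 886.98 · e^((0.0208 − 0.0351) × 450/360)
= 886.98 · e^-0.017875 = 886.98 × 0.982284
F = £871.27

£871.27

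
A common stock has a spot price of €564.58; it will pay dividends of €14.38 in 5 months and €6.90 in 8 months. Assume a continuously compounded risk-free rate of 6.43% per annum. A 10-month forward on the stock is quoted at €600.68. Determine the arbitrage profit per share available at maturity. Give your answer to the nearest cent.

€26.77 per share

PV(dividends) I = 14.38·e^(−0.0643·5/12) + 6.90·e^(−0.0643·8/12) = 20.6103
Fair forward F* = (S − I)·e^(rT) = (564.58 − 20.6103)·e^0.053583 = 543.9697 × 1.055045 = 573.9125
Market €600.68 > fair 573.9125: forward overpriced → cash-and-carry (borrow at r, buy the stock and collect the dividends, short the forward).
Profit at T = |F_mkt − F*| = |600.68 − 573.9125| = €26.77 per share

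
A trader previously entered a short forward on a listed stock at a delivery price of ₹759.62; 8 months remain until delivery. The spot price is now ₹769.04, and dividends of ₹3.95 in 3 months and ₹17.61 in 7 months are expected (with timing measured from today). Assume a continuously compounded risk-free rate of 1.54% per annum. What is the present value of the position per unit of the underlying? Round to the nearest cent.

₹4.21

PV(remaining dividends) I = 3.95·e^(−0.0154·3/12) + 17.61·e^(−0.0154·7/12) = 21.3873
Current forward F = (S − I)·e^(rT) = (769.04 − 21.3873)·e^(0.0154·8/12) = 747.6527 × 1.010320 = 755.3685
Value (long) = (F − K)·e^(−rT) = (755.3685 − 759.62) × 0.989786 = -4.2081
Short position value = −(long value) = ₹4.21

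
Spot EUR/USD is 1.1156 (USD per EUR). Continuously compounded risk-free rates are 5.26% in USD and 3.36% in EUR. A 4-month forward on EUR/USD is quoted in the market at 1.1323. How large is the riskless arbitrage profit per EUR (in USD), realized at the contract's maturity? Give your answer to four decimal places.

Fair forward: F* = S·e^(carry·T), with carry = (r_USD − r_EUR) = 0.0526 − 0.0336 = 0.0190
F* = 1.1156 · e^(0.0190 × 4/12) = 1.1156 · e^0.006333 = 1.1156 × 1.006353 = 1.1227
Market 1.1323 > fair 1.1227: forward overpriced → cash-and-carry (buy spot, short the forward).
At maturity, profit = |F_mkt − F*| = |1.1323 − 1.1227| = 0.0096 per EUR (in USD)

0.0096 per EUR (in USD)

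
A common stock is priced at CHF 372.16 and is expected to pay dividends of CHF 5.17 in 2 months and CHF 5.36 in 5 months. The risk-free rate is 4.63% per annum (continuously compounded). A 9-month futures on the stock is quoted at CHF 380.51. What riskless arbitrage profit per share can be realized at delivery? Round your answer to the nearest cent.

PV(dividends) I = 5.17·e^(−0.0463·2/12) + 5.36·e^(−0.0463·5/12) = 10.3878
Fair futures F* = (S − I)·e^(rT) = (372.16 − 10.3878)·e^0.034725 = 361.7722 × 1.035335 = 374.5554
Market CHF 380.51 > fair 374.5554: forward overpriced → cash-and-carry (borrow at r, buy the stock and collect the dividends, short the forward).
Profit at T = |F_mkt − F*| = |380.51 − 374.5554| = CHF 5.95 per share

CHF 5.95 per share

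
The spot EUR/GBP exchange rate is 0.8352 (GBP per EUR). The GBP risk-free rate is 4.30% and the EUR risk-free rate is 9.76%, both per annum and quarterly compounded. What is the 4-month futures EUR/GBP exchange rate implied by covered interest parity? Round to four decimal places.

0.8204

By covered interest parity, F = S · (1+r_GBP/4)^(4T) / (1+r_EUR/4)^(4T)
= 0.8352 × 1.014359 / 1.032665 = 0.8352 × 0.982273
F = 0.8204 GBP per EUR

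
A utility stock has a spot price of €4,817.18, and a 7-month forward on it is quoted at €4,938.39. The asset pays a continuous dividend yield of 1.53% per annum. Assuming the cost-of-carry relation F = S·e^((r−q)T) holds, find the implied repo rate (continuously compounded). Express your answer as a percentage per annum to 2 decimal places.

From F = S·e^((r−q)T): (r − q) = ln(F/S)/T
ln(4938.39/4817.18) = ln(1.025162) = 0.024851
(r − q) = 0.024851 / (7/12) = 0.042602
r = ln(F/S)/T + q = 0.042602 + 0.0153 = 0.057902
r = 5.79%

5.79%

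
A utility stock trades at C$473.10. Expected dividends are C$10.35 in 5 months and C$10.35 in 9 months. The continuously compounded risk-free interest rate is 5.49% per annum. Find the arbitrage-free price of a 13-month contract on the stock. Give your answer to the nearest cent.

C$480.81

PV(dividends) I = 10.35·e^(−0.0549·5/12) + 10.35·e^(−0.0549·9/12)
I = 10.1159 + 9.9325 = 20.0484
F = (S − I)·e^(rT) = (473.10 − 20.0484) · e^(0.0549·13/12)
= 453.0516 · e^0.059475 = 453.0516 × 1.061279 = C$480.81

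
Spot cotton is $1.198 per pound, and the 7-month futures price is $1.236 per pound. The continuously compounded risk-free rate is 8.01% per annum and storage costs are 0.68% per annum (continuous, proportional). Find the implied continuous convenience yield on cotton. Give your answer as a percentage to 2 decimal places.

3.34%

F = S·e^((r+u−y)T) ⇒ (r+u−y) = ln(F/S)/T
ln(1.236/1.198) = 0.031227; /T ⇒ 0.053532
y = r + u − ln(F/S)/T = 0.0801 + 0.0068 − 0.053532 = 0.033368
y = 3.34%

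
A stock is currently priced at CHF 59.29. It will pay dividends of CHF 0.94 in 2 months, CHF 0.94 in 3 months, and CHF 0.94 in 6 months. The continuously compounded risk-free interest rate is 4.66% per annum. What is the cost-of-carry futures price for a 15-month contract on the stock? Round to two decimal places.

PV(dividends) I = 0.94·e^(−0.0466·2/12) + 0.94·e^(−0.0466·3/12) + 0.94·e^(−0.0466·6/12)
I = 0.9327 + 0.9291 + 0.9184 = 2.7802
F = (S − I)·e^(rT) = (59.29 − 2.7802) · e^(0.0466·15/12)
= 56.5098 · e^0.058250 = 56.5098 × 1.059980 = CHF 59.90

CHF 59.90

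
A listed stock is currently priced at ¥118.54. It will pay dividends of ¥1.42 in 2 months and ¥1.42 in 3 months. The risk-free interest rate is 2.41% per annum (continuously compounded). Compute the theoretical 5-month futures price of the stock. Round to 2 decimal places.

PV(dividends) I = 1.42·e^(−0.0241·2/12) + 1.42·e^(−0.0241·3/12)
I = 1.4143 + 1.4115 = 2.8258
F = (S − I)·e^(rT) = (118.54 − 2.8258) · e^(0.0241·5/12)
= 115.7142 · e^0.010042 = 115.7142 × 1.010093 = ¥116.88

¥116.88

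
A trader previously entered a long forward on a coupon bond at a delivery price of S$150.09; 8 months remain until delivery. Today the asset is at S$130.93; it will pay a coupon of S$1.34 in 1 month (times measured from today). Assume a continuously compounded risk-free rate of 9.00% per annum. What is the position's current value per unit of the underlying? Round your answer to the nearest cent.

-S$11.75

PV(remaining coupons) I = 1.34·e^(−0.0900·1/12) = 1.3300
Current forward F = (S − I)·e^(rT) = (130.93 − 1.3300)·e^(0.0900·8/12) = 129.6000 × 1.061837 = 137.6141
Value (long) = (F − K)·e^(−rT) = (137.6141 − 150.09) × 0.941765 = -11.7494
Value = -S$11.75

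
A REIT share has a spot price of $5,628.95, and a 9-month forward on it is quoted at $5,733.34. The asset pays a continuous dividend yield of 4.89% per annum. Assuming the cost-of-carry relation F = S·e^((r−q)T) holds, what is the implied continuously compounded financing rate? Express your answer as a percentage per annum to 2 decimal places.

From F = S·e^((r−q)T): (r − q) = ln(F/S)/T
ln(5733.34/5628.95) = ln(1.018545) = 0.018375
(r − q) = 0.018375 / (9/12) = 0.024500
r = ln(F/S)/T + q = 0.024500 + 0.0489 = 0.073400
r = 7.34%

7.34%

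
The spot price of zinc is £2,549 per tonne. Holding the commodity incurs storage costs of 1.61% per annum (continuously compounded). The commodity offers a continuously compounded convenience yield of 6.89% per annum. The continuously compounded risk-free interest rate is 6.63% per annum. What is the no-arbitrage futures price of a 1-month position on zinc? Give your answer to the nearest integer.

Net carry = r + u − y = 0.0663 + 0.0161 − 0.0689 = 0.0135
F = S·e^((r+u−y)T) = 2549 · e^(0.0135 × 1/12) = 2549 · e^0.001125
= 2549 × 1.001126 = £2,552 per tonne

£2,552 per tonne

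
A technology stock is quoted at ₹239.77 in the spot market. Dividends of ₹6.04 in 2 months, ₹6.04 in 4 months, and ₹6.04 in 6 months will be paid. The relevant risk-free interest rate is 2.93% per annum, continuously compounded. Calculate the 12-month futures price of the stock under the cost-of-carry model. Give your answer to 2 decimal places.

₹228.42

PV(dividends) I = 6.04·e^(−0.0293·2/12) + 6.04·e^(−0.0293·4/12) + 6.04·e^(−0.0293·6/12)
I = 6.0106 + 5.9813 + 5.9522 = 17.9441
F = (S − I)·e^(rT) = (239.77 − 17.9441) · e^(0.0293·12/12)
= 221.8259 · e^0.029300 = 221.8259 × 1.029733 = ₹228.42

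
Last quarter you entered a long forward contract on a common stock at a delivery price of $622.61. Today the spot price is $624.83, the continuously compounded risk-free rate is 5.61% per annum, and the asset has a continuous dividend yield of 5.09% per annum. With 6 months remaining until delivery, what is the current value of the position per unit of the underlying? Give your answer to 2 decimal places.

$3.74

Current fair forward for the remaining 6 months: F = S·e^((r − q)·T), (r − q) = 0.0561 − 0.0509 = 0.0052
F = 624.83 · e^(0.0052 × 6/12) = 624.83 × 1.002603 = 626.4564
Value of long forward = (F − K)·e^(−rT) = (626.4564 − 622.61) · e^(−0.0561·6/12)
= 3.8464 × 0.972340 = 3.74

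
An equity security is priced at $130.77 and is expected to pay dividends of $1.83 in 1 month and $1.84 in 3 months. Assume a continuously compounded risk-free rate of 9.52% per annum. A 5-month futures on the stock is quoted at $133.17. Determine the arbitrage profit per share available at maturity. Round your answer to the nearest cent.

PV(dividends) I = 1.83·e^(−0.0952·1/12) + 1.84·e^(−0.0952·3/12) = 3.6123
Fair futures F* = (S − I)·e^(rT) = (130.77 − 3.6123)·e^0.039667 = 127.1577 × 1.040464 = 132.3030
Market $133.17 > fair 132.3030: forward overpriced → cash-and-carry (borrow at r, buy the stock and collect the dividends, short the forward).
Profit at T = |F_mkt − F*| = |133.17 − 132.3030| = $0.87 per share

$0.87 per share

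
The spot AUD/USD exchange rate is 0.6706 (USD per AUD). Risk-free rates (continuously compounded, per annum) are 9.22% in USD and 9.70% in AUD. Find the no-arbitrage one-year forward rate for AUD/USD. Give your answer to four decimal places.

0.6674

F = S·e^((r_USD − r_AUD)T) = 0.6706 · e^((0.0922 − 0.0970) × 12/12)
= 0.6706 · e^-0.004800 = 0.6706 × 0.995212
F = 0.6674 USD per AUD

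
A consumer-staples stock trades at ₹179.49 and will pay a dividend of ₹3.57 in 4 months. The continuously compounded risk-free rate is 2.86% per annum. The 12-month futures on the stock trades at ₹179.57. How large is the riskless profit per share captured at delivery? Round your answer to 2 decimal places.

₹1.49 per share

PV(dividends) I = 3.57·e^(−0.0286·4/12) = 3.5361
Fair futures F* = (S − I)·e^(rT) = (179.49 − 3.5361)·e^0.028600 = 175.9539 × 1.029013 = 181.0589
Market ₹179.57 < fair 181.0589: forward underpriced → reverse cash-and-carry (short the stock, invest proceeds at r, pay the dividends, go long the forward).
Profit at T = |F_mkt − F*| = |179.57 − 181.0589| = ₹1.49 per share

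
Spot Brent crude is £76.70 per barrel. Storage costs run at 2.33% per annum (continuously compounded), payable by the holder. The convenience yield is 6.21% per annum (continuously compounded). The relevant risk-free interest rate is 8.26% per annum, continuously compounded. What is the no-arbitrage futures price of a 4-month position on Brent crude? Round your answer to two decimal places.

£77.83 per barrel

Net carry = r + u − y = 0.0826 + 0.0233 − 0.0621 = 0.0438
F = S·e^((r+u−y)T) = 76.70 · e^(0.0438 × 4/12) = 76.70 · e^0.014600
= 76.70 × 1.014707 = £77.83 per barrel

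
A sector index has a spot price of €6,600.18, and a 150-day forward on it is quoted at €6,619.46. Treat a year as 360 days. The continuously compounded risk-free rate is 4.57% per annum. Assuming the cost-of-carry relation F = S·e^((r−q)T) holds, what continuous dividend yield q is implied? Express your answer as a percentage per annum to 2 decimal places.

3.87%

From F = S·e^((r−q)T): (r − q) = ln(F/S)/T
ln(6619.46/6600.18) = ln(1.002921) = 0.002917
(r − q) = 0.002917 / (150/360) = 0.007001
q = r − ln(F/S)/T = 0.0457 − 0.007001 = 0.038699
q = 3.87%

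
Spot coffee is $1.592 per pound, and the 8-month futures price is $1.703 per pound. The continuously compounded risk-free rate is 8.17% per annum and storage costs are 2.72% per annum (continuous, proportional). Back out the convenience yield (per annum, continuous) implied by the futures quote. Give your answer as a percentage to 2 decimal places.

0.78%

F = S·e^((r+u−y)T) ⇒ (r+u−y) = ln(F/S)/T
ln(1.703/1.592) = 0.067400; /T ⇒ 0.101100
y = r + u − ln(F/S)/T = 0.0817 + 0.0272 − 0.101100 = 0.007800
y = 0.78%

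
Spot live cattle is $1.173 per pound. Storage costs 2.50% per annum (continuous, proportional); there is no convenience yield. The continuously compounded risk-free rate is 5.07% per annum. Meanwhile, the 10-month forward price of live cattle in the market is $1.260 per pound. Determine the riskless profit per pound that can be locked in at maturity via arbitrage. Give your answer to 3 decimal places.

Fair forward: F* = S·e^(carry·T), with carry = (r + u) = 0.0507 + 0.0250 = 0.0757
F* = 1.173 · e^(0.0757 × 10/12) = 1.173 · e^0.063083 = 1.173 × 1.065115 = $1.2494
Market $1.260 > fair $1.2494: forward overpriced → cash-and-carry (buy spot, short the forward).
At maturity, profit = |F_mkt − F*| = |1.260 − 1.2494| = $0.011 per pound

$0.011 per pound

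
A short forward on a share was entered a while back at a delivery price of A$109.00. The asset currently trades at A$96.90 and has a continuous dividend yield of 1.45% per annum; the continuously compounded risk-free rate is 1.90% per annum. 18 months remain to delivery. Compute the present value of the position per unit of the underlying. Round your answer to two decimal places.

A$11.12

Current fair forward for the remaining 18 months: F = S·e^((r − q)·T), (r − q) = 0.0190 − 0.0145 = 0.0045
F = 96.90 · e^(0.0045 × 18/12) = 96.90 × 1.006773 = 97.5563
Value of long forward = (F − K)·e^(−rT) = (97.5563 − 109.00) · e^(−0.0190·18/12)
= -11.4437 × 0.971902 = -11.12
Short position value = −(long value) = A$11.12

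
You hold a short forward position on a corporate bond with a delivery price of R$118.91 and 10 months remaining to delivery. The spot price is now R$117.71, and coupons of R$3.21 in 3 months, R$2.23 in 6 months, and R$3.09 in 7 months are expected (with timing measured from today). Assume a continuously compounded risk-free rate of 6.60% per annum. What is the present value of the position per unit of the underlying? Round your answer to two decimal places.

PV(remaining coupons) I = 3.21·e^(−0.0660·3/12) + 2.23·e^(−0.0660·6/12) + 3.09·e^(−0.0660·7/12) = 8.2884
Current forward F = (S − I)·e^(rT) = (117.71 − 8.2884)·e^(0.0660·10/12) = 109.4216 × 1.056541 = 115.6084
Value (long) = (F − K)·e^(−rT) = (115.6084 − 118.91) × 0.946485 = -3.1249
Short position value = −(long value) = R$3.12

R$3.12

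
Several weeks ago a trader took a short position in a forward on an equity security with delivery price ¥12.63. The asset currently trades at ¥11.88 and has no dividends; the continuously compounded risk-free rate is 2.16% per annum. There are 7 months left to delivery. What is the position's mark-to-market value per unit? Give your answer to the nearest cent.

Current fair forward for the remaining 7 months: F = S·e^(r·T), r = 0.0216
F = 11.88 · e^(0.0216 × 7/12) = 11.88 × 1.012680 = 12.0306
Value of long forward = (F − K)·e^(−rT) = (12.0306 − 12.63) · e^(−0.0216·7/12)
= -0.5994 × 0.987479 = -0.59
Short position value = −(long value) = ¥0.59

¥0.59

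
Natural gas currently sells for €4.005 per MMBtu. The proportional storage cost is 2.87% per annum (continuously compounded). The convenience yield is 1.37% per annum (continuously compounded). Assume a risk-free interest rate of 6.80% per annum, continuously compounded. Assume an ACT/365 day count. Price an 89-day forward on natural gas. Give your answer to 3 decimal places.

Net carry = r + u − y = 0.0680 + 0.0287 − 0.0137 = 0.0830
F = S·e^((r+u−y)T) = 4.005 · e^(0.0830 × 89/365) = 4.005 · e^0.020238
= 4.005 × 1.020444 = €4.087 per MMBtu

€4.087 per MMBtu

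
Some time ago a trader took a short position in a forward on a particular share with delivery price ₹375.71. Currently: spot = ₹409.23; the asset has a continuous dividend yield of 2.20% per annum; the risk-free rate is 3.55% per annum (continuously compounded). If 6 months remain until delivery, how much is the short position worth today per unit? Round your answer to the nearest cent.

-₹35.65

Current fair forward for the remaining 6 months: F = S·e^((r − q)·T), (r − q) = 0.0355 − 0.0220 = 0.0135
F = 409.23 · e^(0.0135 × 6/12) = 409.23 × 1.006773 = 412.0017
Value of long forward = (F − K)·e^(−rT) = (412.0017 − 375.71) · e^(−0.0355·6/12)
= 36.2917 × 0.982407 = 35.65
Short position value = −(long value) = -₹35.65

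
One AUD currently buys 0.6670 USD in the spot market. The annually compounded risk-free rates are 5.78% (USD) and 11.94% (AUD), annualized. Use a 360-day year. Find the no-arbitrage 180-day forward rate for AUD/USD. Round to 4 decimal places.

0.6484

By covered interest parity, F = S · (1+r_USD)^T / (1+r_AUD)^T
= 0.6670 × 1.028494 / 1.058017 = 0.6670 × 0.972096
F = 0.6484 USD per AUD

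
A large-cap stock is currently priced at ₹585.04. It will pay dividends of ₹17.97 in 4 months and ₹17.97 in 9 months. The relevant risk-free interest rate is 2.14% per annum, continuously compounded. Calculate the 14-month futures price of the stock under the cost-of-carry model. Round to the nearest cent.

PV(dividends) I = 17.97·e^(−0.0214·4/12) + 17.97·e^(−0.0214·9/12)
I = 17.8423 + 17.6839 = 35.5262
F = (S − I)·e^(rT) = (585.04 − 35.5262) · e^(0.0214·14/12)
= 549.5138 · e^0.024967 = 549.5138 × 1.025281 = ₹563.41

₹563.41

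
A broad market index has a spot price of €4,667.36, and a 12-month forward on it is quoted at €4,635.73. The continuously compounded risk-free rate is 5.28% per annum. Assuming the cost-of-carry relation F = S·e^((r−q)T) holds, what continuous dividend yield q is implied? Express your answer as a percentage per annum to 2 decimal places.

5.96%

From F = S·e^((r−q)T): (r − q) = ln(F/S)/T
ln(4635.73/4667.36) = ln(0.993223) = -0.006800
(r − q) = -0.006800 / (12/12) = -0.006800
q = r − ln(F/S)/T = 0.0528 + 0.006800 = 0.059600
q = 5.96%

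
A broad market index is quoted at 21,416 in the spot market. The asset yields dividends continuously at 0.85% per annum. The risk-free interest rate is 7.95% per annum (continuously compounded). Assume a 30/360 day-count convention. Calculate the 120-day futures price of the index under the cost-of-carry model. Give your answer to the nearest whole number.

F = S·e^((r − q)T) = 21416 · e^((0.0795 − 0.0085) × 120/360)
= 21416 · e^0.023667 = 21416 × 1.023949
F = 21,929

21,929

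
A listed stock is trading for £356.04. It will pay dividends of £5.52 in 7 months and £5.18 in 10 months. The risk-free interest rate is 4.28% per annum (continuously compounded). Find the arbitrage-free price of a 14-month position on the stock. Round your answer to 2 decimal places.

£363.36

PV(dividends) I = 5.52·e^(−0.0428·7/12) + 5.18·e^(−0.0428·10/12)
I = 5.3839 + 4.9985 = 10.3824
F = (S − I)·e^(rT) = (356.04 − 10.3824) · e^(0.0428·14/12)
= 345.6576 · e^0.049933 = 345.6576 × 1.051201 = £363.36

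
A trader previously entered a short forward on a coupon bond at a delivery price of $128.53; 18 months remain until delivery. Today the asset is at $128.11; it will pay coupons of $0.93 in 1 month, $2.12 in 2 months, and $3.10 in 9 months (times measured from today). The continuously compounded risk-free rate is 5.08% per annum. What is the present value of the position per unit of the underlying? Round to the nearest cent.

PV(remaining coupons) I = 0.93·e^(−0.0508·1/12) + 2.12·e^(−0.0508·2/12) + 3.10·e^(−0.0508·9/12) = 6.0123
Current forward F = (S − I)·e^(rT) = (128.11 − 6.0123)·e^(0.0508·18/12) = 122.0977 × 1.079178 = 131.7652
Value (long) = (F − K)·e^(−rT) = (131.7652 − 128.53) × 0.926631 = 2.9978
Short position value = −(long value) = -$3.00

-$3.00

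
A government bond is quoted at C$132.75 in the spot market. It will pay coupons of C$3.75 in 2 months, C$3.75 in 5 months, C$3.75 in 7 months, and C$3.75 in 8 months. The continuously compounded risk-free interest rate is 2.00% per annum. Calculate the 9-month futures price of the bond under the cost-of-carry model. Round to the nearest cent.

C$119.67

PV(coupons) I = 3.75·e^(−0.0200·2/12) + 3.75·e^(−0.0200·5/12) + 3.75·e^(−0.0200·7/12) + 3.75·e^(−0.0200·8/12)
I = 3.7375 + 3.7189 + 3.7065 + 3.7003 = 14.8632
F = (S − I)·e^(rT) = (132.75 − 14.8632) · e^(0.0200·9/12)
= 117.8868 · e^0.015000 = 117.8868 × 1.015113 = C$119.67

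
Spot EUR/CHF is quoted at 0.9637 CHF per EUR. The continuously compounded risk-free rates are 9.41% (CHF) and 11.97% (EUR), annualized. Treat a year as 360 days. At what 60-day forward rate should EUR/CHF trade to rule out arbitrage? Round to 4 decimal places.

F = S·e^((r_CHF − r_EUR)T) = 0.9637 · e^((0.0941 − 0.1197) × 60/360)
= 0.9637 · e^-0.004267 = 0.9637 × 0.995742
F = 0.9596 CHF per EUR

0.9596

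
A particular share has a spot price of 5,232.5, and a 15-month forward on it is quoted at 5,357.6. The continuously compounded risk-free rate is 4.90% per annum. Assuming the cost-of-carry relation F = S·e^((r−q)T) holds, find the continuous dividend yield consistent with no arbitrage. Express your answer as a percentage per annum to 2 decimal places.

3.01%

From F = S·e^((r−q)T): (r − q) = ln(F/S)/T
ln(5357.6/5232.5) = ln(1.023908) = 0.023627
(r − q) = 0.023627 / (15/12) = 0.018902
q = r − ln(F/S)/T = 0.0490 − 0.018902 = 0.030098
q = 3.01%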